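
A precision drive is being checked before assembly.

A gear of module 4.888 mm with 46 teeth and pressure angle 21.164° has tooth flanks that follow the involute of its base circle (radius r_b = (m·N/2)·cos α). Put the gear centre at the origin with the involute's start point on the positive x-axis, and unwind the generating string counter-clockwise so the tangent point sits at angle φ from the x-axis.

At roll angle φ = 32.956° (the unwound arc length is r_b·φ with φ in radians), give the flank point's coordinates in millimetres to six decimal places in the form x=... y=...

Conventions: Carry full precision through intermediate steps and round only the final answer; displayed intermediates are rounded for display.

recognized (one wheel, involute flank): single-mesh tooth geometry, m = 4.888, N = 46
pitch radius r_p = m·N/2 = 4.888·46/2 = 112.424000
base radius r_b = r_p·cos α = 112.424000·cos 21.164° = 104.841095
roll angle φ = 32.956° = 0.57519071 rad
x = r_b·(cos φ + φ·sin φ) = 120.775824
y = r_b·(sin φ − φ·cos φ) = 6.432931

x=120.775824 y=6.432931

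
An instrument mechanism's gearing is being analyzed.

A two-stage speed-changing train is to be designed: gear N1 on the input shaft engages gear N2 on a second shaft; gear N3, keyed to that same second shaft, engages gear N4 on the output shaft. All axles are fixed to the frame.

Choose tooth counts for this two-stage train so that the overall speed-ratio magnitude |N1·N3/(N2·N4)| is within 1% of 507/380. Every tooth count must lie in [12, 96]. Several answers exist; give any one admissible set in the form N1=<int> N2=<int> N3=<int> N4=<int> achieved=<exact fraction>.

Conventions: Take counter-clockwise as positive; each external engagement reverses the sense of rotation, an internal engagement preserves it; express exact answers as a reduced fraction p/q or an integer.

2-stage fixed-axis compound train for ratio 507/380
target = 507/380 in lowest terms: an exact hit needs N1·N3 = k·507 and N2·N4 = k·380 for one integer k, every count in [12, 96]; additionally prefer no 1:1 stage (N1 ≠ N2, N3 ≠ N4)
k = 1: N1·N3 = 507 = 13·39, N2·N4 = 380 = 19·20
achieved = 13·39/(19·20) = 507/380; |achieved − target| = 0 ≤ 507/38000 ✓

N1=13 N2=19 N3=39 N4=20 achieved=507/380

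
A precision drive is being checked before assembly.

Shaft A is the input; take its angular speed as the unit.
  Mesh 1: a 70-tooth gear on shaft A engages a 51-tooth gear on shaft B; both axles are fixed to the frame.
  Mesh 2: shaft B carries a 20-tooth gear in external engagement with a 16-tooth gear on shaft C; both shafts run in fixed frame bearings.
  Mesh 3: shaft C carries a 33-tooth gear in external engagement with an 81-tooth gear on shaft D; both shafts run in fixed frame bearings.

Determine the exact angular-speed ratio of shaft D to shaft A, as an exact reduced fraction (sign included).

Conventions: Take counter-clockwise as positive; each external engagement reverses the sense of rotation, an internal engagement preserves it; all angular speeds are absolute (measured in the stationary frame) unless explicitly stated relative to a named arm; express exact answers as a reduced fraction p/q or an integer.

class = fixed-axis compound train [3 meshes; 3 ratios multiply, 3 sense flips]
mesh 1 [70T→51T]: running ratio 70/51, sense −
mesh 2 [20T→16T]: running ratio 175/102, sense +
mesh 3 [33T→81T]: running ratio 1925/2754, sense −
ω_out/ω_in = -1925/2754

-1925/2754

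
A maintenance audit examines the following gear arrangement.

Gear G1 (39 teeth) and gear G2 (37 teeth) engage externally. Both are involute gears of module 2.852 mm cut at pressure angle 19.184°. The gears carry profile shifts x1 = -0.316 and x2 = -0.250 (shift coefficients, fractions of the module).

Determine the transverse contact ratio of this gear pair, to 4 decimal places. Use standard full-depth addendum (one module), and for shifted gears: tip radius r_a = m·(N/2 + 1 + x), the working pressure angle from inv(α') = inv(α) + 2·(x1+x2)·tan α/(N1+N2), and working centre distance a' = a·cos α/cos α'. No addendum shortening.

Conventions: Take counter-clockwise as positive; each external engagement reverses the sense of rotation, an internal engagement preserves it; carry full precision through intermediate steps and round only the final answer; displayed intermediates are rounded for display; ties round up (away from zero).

recognized (one external pair, fixed centres): single-mesh tooth geometry, m = 2.852, N1 = 39, N2 = 37
base radii: r_b1 = 52.525653, r_b2 = 49.832030
tip radii: r_a1 = 57.564768, r_a2 = 54.901000
inv(α') = inv(19.184°) + 2·(-0.316-0.250)·tan α/(39+37) = 0.00791756  ⇒  α' = 16.29046°
a' = a·cos α / cos α' = 108.3760·cos 19.184°/cos 16.29046° = 106.639022
action lengths: √(r_a1²−r_b1²) = 23.553308, √(r_a2²−r_b2²) = 23.041021
base pitch p_b = π·m·cos α = 8.462267
CR = (23.553308 + 23.041021 − 106.639022·sin 16.29046°)/8.462267 = 1.971263
contact ratio ≈ 1.9713

1.9713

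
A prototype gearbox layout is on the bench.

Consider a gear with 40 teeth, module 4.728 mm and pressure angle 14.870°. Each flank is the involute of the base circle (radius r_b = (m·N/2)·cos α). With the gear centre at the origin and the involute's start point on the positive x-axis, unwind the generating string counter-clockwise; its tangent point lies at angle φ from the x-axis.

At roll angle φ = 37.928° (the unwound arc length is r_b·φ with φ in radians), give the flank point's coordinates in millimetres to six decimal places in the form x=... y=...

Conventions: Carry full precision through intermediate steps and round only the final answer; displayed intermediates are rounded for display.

recognized (one wheel, involute flank): single-mesh tooth geometry, m = 4.728, N = 40
pitch radius r_p = m·N/2 = 4.728·40/2 = 94.560000
base radius r_b = r_p·cos α = 94.560000·cos 14.870° = 91.393241
roll angle φ = 37.928° = 0.66196848 rad
x = r_b·(cos φ + φ·sin φ) = 109.276746
y = r_b·(sin φ − φ·cos φ) = 8.455770

x=109.276746 y=8.455770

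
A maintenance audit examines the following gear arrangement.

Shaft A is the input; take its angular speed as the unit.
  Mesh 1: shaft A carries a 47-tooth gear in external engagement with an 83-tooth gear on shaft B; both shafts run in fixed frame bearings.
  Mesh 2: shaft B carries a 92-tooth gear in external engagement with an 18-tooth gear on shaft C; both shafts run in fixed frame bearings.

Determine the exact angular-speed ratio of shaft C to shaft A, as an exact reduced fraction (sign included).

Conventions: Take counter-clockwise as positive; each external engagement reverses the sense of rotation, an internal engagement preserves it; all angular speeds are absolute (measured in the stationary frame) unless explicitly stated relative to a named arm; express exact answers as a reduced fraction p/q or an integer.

2162/747

class = fixed-axis compound train [2 meshes; 2 ratios multiply, 2 sense flips]
mesh 1 [47T→83T]: running ratio 47/83, sense −
mesh 2 [92T→18T]: running ratio 2162/747, sense +
ω_out/ω_in = 2162/747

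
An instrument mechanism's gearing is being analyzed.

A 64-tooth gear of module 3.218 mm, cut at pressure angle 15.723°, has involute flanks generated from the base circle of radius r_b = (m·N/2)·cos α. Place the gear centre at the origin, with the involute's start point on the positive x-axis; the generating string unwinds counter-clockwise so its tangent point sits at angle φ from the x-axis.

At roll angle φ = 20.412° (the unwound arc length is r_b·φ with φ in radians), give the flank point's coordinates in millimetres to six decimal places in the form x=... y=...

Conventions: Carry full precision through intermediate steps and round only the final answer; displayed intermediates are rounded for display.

class = single-mesh tooth geometry [base-circle involute, m = 3.218, 64T]
pitch radius r_p = m·N/2 = 3.218·64/2 = 102.976000
base radius r_b = r_p·cos α = 102.976000·cos 15.723° = 99.122951
roll angle φ = 20.412° = 0.35625661 rad
x = r_b·(cos φ + φ·sin φ) = 105.215047
y = r_b·(sin φ − φ·cos φ) = 1.475094

x=105.215047 y=1.475094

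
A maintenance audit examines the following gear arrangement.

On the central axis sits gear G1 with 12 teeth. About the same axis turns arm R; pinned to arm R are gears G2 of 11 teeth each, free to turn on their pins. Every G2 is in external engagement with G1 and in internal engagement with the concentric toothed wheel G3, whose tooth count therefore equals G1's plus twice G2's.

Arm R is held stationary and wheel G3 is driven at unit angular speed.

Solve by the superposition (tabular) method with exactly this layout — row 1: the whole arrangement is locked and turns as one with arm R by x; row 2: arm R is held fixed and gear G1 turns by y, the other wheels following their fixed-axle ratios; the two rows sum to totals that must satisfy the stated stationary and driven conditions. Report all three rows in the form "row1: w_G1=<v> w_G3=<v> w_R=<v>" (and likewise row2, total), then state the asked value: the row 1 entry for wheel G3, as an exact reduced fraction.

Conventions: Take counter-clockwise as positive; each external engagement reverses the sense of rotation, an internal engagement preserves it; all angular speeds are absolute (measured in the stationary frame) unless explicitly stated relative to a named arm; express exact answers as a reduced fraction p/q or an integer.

planetary set (12T centre, 11T on arm, 34T internal) — Willis relation
row 1: whole set turns with the arm by x
superposition row 2 [arm held]: sun y, ring −(12/34)·y, arm 0
boundary: total ω_arm = x = 0 and total ω_ring = x − (12/34)·y = 1  ⇒  y = -17/6, x = 0
row 2 ring = −(12/34)·(-17/6) = 1
totals (row 1 + row 2): sun 0 + (-17/6) = -17/6, ring 0 + 1 = 1, arm 0 + 0 = 0
asked cell (row1, ring) = 0

row1: w_G1=0 w_G3=0 w_R=0
row2: w_G1=-17/6 w_G3=1 w_R=0
total: w_G1=-17/6 w_G3=1 w_R=0
asked value: 0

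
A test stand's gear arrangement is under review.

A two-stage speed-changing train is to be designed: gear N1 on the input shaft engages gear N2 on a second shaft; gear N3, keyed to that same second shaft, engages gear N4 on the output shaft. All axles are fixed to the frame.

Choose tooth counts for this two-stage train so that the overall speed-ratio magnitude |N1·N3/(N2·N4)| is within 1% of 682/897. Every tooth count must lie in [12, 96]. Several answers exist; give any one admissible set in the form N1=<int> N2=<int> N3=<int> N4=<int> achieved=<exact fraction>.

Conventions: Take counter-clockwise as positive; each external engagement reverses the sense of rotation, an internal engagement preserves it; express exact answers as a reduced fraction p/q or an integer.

N1=22 N2=13 N3=31 N4=69 achieved=682/897

design class (target 682/897): fixed-axis compound train
target = 682/897 in lowest terms: an exact hit needs N1·N3 = k·682 and N2·N4 = k·897 for one integer k, every count in [12, 96]; additionally prefer no 1:1 stage (N1 ≠ N2, N3 ≠ N4)
k = 1: N1·N3 = 682 = 22·31, N2·N4 = 897 = 13·69
achieved = 22·31/(13·69) = 682/897; |achieved − target| = 0 ≤ 341/44850 ✓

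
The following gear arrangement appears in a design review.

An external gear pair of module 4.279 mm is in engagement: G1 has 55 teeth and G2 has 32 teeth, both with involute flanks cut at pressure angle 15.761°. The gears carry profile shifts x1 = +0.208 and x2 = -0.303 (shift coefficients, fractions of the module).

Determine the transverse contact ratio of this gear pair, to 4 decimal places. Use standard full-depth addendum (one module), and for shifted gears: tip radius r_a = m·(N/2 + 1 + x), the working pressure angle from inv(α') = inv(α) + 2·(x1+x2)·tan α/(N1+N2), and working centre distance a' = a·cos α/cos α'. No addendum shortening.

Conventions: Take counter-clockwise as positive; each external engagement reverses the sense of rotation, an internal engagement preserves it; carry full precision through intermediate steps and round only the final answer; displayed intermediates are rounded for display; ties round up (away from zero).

topology: single-mesh involute geometry — m = 4.279, 55T/32T pair
base radii: r_b1 = 113.248379, r_b2 = 65.889966
tip radii: r_a1 = 122.841532, r_a2 = 71.446463
inv(α') = inv(15.761°) + 2·(+0.208-0.303)·tan α/(55+32) = 0.00653871  ⇒  α' = 15.30386°
a' = a·cos α / cos α' = 186.1365·cos 15.761°/cos 15.30386° = 185.724195
action lengths: √(r_a1²−r_b1²) = 47.590404, √(r_a2²−r_b2²) = 27.624435
base pitch p_b = π·m·cos α = 12.937465
CR = (47.590404 + 27.624435 − 185.724195·sin 15.30386°)/12.937465 = 2.024752
contact ratio ≈ 2.0248

2.0248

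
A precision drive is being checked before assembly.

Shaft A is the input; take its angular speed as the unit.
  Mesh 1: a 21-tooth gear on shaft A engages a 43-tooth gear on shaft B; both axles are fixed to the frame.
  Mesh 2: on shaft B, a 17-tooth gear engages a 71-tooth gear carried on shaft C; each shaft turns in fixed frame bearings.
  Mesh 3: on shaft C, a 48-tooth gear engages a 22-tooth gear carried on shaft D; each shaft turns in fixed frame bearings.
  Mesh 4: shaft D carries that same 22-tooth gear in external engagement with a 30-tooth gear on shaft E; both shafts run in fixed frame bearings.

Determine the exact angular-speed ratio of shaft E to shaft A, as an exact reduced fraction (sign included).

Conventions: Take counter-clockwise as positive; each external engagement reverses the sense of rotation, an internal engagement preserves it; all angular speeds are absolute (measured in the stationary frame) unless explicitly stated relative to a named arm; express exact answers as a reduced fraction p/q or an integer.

class = fixed-axis compound train [4 meshes; 4 ratios multiply, 4 sense flips]
mesh 1 [21T→43T]: running ratio 21/43, sense −
mesh 2 [17T→71T]: running ratio 357/3053, sense +
mesh 3 [48T→22T]: running ratio 8568/33583, sense −
mesh 4 [22T→30T]: running ratio 2856/15265, sense +
ω_out/ω_in = 2856/15265

2856/15265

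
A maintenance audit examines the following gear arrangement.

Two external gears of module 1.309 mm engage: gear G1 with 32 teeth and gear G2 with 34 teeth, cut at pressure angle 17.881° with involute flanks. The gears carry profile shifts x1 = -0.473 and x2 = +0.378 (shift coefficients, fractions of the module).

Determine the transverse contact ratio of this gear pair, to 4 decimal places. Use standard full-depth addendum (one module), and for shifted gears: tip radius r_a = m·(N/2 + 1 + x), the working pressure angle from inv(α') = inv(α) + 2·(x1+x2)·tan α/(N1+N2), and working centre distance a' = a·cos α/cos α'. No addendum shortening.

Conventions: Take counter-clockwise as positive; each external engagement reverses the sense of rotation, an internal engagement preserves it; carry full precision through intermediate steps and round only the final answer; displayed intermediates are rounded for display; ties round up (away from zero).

recognized (one external pair, fixed centres): single-mesh tooth geometry, m = 1.309, N1 = 32, N2 = 34
base radii: r_b1 = 19.932327, r_b2 = 21.178097
tip radii: r_a1 = 21.633843, r_a2 = 24.056802
inv(α') = inv(17.881°) + 2·(-0.473+0.378)·tan α/(32+34) = 0.00961394  ⇒  α' = 17.35332°
a' = a·cos α / cos α' = 43.1970·cos 17.881°/cos 17.35332° = 43.070853
action lengths: √(r_a1²−r_b1²) = 8.409846, √(r_a2²−r_b2²) = 11.411307
base pitch p_b = π·m·cos α = 3.913703
CR = (8.409846 + 11.411307 − 43.070853·sin 17.35332°)/3.913703 = 1.782122
contact ratio ≈ 1.7821

1.7821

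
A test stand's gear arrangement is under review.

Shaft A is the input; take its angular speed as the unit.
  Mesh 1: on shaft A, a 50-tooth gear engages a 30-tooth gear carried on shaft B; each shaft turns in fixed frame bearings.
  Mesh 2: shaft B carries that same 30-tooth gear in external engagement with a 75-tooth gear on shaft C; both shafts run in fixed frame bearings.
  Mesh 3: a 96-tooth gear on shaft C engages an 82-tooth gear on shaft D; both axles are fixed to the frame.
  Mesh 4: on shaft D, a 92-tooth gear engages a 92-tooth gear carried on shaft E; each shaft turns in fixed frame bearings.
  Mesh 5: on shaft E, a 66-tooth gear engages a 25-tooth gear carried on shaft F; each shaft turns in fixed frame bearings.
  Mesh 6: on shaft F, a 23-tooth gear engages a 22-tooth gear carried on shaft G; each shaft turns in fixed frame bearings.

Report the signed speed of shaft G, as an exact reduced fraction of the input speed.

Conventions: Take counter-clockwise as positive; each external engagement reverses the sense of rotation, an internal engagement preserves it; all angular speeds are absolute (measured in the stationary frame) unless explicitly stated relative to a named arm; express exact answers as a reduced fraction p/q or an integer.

6-mesh fixed-axis compound train (all bearings frame-fixed)
mesh 1 [50T→30T]: |ω|/ω_in = 1×50/30 = 5/3, sense flips to −
mesh 2 [30T→75T]: |ω|/ω_in = (5/3)×30/75 = 2/3, sense flips to +
mesh 3 [96T→82T]: |ω|/ω_in = (2/3)×96/82 = 32/41, sense flips to −
mesh 4 [92T→92T]: |ω|/ω_in = (32/41)×92/92 = 32/41, sense flips to +
mesh 5 [66T→25T]: |ω|/ω_in = (32/41)×66/25 = 2112/1025, sense flips to −
mesh 6 [23T→22T]: |ω|/ω_in = (2112/1025)×23/22 = 2208/1025, sense flips to +
signed output speed (× input speed) = 2208/1025

2208/1025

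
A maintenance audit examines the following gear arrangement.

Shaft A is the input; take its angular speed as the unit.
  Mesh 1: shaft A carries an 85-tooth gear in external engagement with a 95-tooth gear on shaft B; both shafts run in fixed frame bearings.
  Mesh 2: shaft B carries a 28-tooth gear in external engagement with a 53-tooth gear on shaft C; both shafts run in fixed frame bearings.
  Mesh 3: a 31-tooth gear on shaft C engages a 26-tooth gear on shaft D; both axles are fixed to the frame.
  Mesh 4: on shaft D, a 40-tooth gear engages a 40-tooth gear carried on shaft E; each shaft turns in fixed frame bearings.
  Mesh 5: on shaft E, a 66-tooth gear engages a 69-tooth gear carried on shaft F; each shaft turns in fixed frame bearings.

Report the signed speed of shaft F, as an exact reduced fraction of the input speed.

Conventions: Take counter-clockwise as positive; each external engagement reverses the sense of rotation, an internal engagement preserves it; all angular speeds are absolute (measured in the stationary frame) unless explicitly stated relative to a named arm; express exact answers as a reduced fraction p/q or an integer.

-162316/301093

5-mesh fixed-axis compound train (all bearings frame-fixed)
mesh 1 [85T→95T]: |ω|/ω_in = 1×85/95 = 17/19, sense flips to −
mesh 2 [28T→53T]: |ω|/ω_in = (17/19)×28/53 = 476/1007, sense flips to +
mesh 3 [31T→26T]: |ω|/ω_in = (476/1007)×31/26 = 7378/13091, sense flips to −
mesh 4 [40T→40T]: |ω|/ω_in = (7378/13091)×40/40 = 7378/13091, sense flips to +
mesh 5 [66T→69T]: |ω|/ω_in = (7378/13091)×66/69 = 162316/301093, sense flips to −
signed output speed (× input speed) = -162316/301093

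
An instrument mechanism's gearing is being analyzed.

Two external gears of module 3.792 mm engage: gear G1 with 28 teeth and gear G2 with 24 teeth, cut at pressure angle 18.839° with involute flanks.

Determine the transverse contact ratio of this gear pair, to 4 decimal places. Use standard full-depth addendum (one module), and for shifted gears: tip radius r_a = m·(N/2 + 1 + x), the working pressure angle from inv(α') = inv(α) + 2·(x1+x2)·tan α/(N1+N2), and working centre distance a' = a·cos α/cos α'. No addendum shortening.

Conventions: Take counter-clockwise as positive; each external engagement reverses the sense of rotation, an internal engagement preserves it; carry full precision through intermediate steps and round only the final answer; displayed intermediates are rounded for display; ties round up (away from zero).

1.6686

class = single-mesh tooth geometry [involute pair 28T × 24T, m = 3.792]
base radii: r_b1 = 50.244059, r_b2 = 43.066336
tip radii: r_a1 = 56.880000, r_a2 = 49.296000
no profile shift: α' = α, a' = a
action lengths: √(r_a1²−r_b1²) = 26.662126, √(r_a2²−r_b2²) = 23.987211
base pitch p_b = π·m·cos α = 11.274740
CR = (26.662126 + 23.987211 − 98.592000·sin 18.83900°)/11.274740 = 1.668597
contact ratio ≈ 1.6686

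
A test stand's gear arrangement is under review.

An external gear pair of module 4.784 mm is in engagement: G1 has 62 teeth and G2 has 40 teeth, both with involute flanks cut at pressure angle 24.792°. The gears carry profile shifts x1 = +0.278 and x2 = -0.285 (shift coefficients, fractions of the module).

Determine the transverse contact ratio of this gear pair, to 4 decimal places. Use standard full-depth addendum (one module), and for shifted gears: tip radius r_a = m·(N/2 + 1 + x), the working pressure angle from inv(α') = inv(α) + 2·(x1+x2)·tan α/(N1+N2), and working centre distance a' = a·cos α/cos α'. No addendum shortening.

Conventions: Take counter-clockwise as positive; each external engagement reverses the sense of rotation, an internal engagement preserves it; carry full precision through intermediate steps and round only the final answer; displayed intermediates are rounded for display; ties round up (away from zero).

1.5462

topology: single-mesh involute geometry — m = 4.784, 62T/40T pair
base radii: r_b1 = 134.635716, r_b2 = 86.861752
tip radii: r_a1 = 154.417952, r_a2 = 99.100560
inv(α') = inv(24.792°) + 2·(+0.278-0.285)·tan α/(62+40) = 0.02913002  ⇒  α' = 24.77496°
a' = a·cos α / cos α' = 243.9840·cos 24.792°/cos 24.77496° = 243.950501
action lengths: √(r_a1²−r_b1²) = 75.618305, √(r_a2²−r_b2²) = 47.706992
base pitch p_b = π·m·cos α = 13.644212
CR = (75.618305 + 47.706992 − 243.950501·sin 24.77496°)/13.644212 = 1.546190
contact ratio ≈ 1.5462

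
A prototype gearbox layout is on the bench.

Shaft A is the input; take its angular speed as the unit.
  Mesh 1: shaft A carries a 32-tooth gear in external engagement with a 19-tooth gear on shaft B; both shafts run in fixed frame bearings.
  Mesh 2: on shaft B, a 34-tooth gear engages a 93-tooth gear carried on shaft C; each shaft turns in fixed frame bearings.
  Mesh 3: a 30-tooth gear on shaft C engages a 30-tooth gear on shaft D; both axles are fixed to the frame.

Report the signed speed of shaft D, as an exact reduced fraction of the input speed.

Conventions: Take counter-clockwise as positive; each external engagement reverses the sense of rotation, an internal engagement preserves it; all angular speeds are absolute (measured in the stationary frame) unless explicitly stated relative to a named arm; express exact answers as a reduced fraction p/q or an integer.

-1088/1767

3-mesh fixed-axis compound train (all bearings frame-fixed)
mesh 1 [32T→19T]: |ω|/ω_in = 1×32/19 = 32/19, sense flips to −
mesh 2 [34T→93T]: |ω|/ω_in = (32/19)×34/93 = 1088/1767, sense flips to +
mesh 3 [30T→30T]: |ω|/ω_in = (1088/1767)×30/30 = 1088/1767, sense flips to −
signed output speed (× input speed) = -1088/1767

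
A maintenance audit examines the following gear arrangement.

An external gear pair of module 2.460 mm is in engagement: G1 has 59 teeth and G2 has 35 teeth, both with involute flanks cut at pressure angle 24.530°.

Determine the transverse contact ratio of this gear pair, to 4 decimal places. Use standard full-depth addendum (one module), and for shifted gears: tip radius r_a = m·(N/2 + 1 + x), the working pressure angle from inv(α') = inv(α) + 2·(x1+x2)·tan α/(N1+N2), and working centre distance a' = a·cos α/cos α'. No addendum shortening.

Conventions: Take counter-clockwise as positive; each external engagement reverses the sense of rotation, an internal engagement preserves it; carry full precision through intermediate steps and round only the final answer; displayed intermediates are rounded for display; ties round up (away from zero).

1.5399

recognized (one external pair, fixed centres): single-mesh tooth geometry, m = 2.460, N1 = 59, N2 = 35
base radii: r_b1 = 66.020123, r_b2 = 39.164480
tip radii: r_a1 = 75.030000, r_a2 = 45.510000
no profile shift: α' = α, a' = a
action lengths: √(r_a1²−r_b1²) = 35.648903, √(r_a2²−r_b2²) = 23.179811
base pitch p_b = π·m·cos α = 7.030791
CR = (35.648903 + 23.179811 − 115.620000·sin 24.53000°)/7.030791 = 1.539912
contact ratio ≈ 1.5399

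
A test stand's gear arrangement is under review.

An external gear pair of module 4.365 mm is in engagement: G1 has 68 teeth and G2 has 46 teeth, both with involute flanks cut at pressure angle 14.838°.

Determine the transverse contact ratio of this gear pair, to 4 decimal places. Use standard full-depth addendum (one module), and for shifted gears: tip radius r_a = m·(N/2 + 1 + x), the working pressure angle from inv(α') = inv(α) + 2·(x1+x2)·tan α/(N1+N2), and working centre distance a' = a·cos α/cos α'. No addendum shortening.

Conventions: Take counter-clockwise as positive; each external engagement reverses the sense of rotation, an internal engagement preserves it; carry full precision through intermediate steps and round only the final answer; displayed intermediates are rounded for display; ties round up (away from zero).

single-mesh involute tooth geometry (68T engaging 46T at module 4.365)
base radii: r_b1 = 143.461084, r_b2 = 97.047204
tip radii: r_a1 = 152.775000, r_a2 = 104.760000
no profile shift: α' = α, a' = a
action lengths: √(r_a1²−r_b1²) = 52.527307, √(r_a2²−r_b2²) = 39.452475
base pitch p_b = π·m·cos α = 13.255773
CR = (52.527307 + 39.452475 − 248.805000·sin 14.83800°)/13.255773 = 2.132209
contact ratio ≈ 2.1322

2.1322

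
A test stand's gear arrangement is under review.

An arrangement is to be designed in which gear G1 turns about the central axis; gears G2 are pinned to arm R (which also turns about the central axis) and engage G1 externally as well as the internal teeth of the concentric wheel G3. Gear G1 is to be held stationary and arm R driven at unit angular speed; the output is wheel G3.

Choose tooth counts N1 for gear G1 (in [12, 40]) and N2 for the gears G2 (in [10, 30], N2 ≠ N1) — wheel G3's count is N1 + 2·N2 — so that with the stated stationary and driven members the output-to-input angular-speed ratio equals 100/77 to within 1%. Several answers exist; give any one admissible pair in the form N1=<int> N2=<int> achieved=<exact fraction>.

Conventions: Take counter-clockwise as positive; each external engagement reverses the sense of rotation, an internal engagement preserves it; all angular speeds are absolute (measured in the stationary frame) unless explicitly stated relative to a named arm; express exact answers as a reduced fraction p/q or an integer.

topology: planetary set — design target 100/77, arm = carrier (Willis)
Willis with ω_sun = 0: ω_ring/ω_arm = (N1+N3)/N3; set equal to 100/77  ⇒  N3/N1 = 1/(100/77 − 1) = 77/23
N3 = N1 + 2·N2  ⇒  N2/N1 = (N3/N1 − 1)/2 = (77/23 − 1)/2 = 27/23
smallest multiple with N1 ≥ 12 and N2 ≥ 10: k = 1  ⇒  N1 = 1·23 = 23, N2 = 1·27 = 27 (N1 ≤ 40, N2 ≤ 30, N2 ≠ N1 ✓), N3 = 23 + 2·27 = 77
check: (N1+N3)/N3 with N1 = 23, N3 = 77 gives 100/77; |achieved − target| = 0 ≤ 1/77 ✓

N1=23 N2=27 achieved=100/77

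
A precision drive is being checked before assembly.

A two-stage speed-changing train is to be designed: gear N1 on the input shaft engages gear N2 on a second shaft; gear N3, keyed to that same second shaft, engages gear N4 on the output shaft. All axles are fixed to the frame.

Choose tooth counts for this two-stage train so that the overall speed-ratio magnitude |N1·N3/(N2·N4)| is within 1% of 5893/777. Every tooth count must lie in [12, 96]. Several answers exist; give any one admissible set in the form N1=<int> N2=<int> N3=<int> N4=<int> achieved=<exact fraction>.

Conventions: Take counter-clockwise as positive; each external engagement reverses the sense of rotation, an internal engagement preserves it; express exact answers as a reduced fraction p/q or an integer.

N1=71 N2=21 N3=83 N4=37 achieved=5893/777

class = fixed-axis compound train [2-stage, 5893/777 wanted]
target = 5893/777 in lowest terms: an exact hit needs N1·N3 = k·5893 and N2·N4 = k·777 for one integer k, every count in [12, 96]; additionally prefer no 1:1 stage (N1 ≠ N2, N3 ≠ N4)
k = 1: N1·N3 = 5893 = 71·83, N2·N4 = 777 = 21·37
achieved = 71·83/(21·37) = 5893/777; |achieved − target| = 0 ≤ 5893/77700 ✓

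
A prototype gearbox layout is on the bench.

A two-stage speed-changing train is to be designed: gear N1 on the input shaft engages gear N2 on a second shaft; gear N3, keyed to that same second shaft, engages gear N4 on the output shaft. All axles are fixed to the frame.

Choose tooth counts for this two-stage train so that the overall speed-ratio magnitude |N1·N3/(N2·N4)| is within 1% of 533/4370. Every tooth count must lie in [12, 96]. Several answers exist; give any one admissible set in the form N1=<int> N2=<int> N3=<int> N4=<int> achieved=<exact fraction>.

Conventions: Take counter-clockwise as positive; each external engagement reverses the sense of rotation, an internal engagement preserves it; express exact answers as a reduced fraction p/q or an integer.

design class (target 533/4370): fixed-axis compound train
target = 533/4370 in lowest terms: an exact hit needs N1·N3 = k·533 and N2·N4 = k·4370 for one integer k, every count in [12, 96]; additionally prefer no 1:1 stage (N1 ≠ N2, N3 ≠ N4)
k = 1: N1·N3 = 533 = 13·41, N2·N4 = 4370 = 46·95
achieved = 13·41/(46·95) = 533/4370; |achieved − target| = 0 ≤ 533/437000 ✓

N1=13 N2=46 N3=41 N4=95 achieved=533/4370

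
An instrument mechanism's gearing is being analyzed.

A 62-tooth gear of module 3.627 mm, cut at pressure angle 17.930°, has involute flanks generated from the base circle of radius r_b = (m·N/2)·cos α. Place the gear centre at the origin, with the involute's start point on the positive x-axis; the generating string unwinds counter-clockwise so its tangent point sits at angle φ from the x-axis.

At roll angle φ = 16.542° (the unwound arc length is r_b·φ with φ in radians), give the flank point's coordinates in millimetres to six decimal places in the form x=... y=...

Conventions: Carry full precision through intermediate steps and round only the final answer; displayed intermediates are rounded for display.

x=111.342327 y=0.851017

recognized (one wheel, involute flank): single-mesh tooth geometry, m = 3.627, N = 62
pitch radius r_p = m·N/2 = 3.627·62/2 = 112.437000
base radius r_b = r_p·cos α = 112.437000·cos 17.930° = 106.976311
roll angle φ = 16.542° = 0.28871236 rad
x = r_b·(cos φ + φ·sin φ) = 111.342327
y = r_b·(sin φ − φ·cos φ) = 0.851017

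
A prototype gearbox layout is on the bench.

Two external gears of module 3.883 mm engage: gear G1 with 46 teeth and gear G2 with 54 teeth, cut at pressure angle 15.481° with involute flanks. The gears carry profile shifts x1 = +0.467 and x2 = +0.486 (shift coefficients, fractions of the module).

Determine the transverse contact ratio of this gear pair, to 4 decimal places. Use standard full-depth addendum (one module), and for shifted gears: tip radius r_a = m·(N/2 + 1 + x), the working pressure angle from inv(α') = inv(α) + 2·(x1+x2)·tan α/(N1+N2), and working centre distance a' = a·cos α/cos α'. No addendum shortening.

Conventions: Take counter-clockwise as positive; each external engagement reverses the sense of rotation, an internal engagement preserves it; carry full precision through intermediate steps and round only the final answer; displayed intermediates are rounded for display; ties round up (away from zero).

topology: single-mesh involute geometry — m = 3.883, 46T/54T pair
base radii: r_b1 = 86.068782, r_b2 = 101.037266
tip radii: r_a1 = 95.005361, r_a2 = 110.611138
inv(α') = inv(15.481°) + 2·(+0.467+0.486)·tan α/(46+54) = 0.01205204  ⇒  α' = 18.67360°
a' = a·cos α / cos α' = 194.1500·cos 15.481°/cos 18.67360° = 197.503016
action lengths: √(r_a1²−r_b1²) = 40.226650, √(r_a2²−r_b2²) = 45.014384
base pitch p_b = π·m·cos α = 11.756220
CR = (40.226650 + 45.014384 − 197.503016·sin 18.67360°)/11.756220 = 1.871794
contact ratio ≈ 1.8718

1.8718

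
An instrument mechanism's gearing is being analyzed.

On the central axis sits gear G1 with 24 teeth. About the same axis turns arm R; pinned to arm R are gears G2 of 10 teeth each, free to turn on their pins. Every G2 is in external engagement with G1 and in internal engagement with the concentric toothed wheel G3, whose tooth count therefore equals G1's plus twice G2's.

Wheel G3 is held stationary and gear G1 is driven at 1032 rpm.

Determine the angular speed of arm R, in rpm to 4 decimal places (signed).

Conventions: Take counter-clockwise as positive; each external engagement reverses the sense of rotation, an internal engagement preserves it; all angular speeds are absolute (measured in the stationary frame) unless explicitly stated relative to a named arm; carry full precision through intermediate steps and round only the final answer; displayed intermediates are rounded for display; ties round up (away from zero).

+364.2353 rpm

class = planetary set [G3 = 24+2·10 = 44; Willis about the carrier]
normalise by the input: solve with ω_sun = 1, then scale by 1032 rpm
ring teeth: 24 + 2·10 = 44
24(ω_sun−ω_arm) = −44(ω_ring−ω_arm),  ω_ring = 0, ω_sun = 1
24(1−ω_arm) = −44(0−ω_arm)  ⇒  68·ω_arm = 24  ⇒  ω_arm = 6/17
scale: ω_arm = 6/17 × 1032 rpm = +364.2353 rpm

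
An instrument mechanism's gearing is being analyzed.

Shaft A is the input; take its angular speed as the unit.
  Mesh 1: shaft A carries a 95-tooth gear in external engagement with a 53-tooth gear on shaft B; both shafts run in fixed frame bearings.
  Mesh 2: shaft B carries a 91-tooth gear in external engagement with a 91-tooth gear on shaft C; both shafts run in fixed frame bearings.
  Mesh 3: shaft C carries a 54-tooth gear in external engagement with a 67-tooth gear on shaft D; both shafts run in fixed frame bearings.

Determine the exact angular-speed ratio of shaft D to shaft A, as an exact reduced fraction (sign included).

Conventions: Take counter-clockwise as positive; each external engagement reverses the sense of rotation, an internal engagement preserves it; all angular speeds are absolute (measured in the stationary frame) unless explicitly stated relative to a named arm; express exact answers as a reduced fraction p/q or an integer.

-5130/3551

class = fixed-axis compound train [3 meshes; 3 ratios multiply, 3 sense flips]
mesh 1 [95T→53T]: running ratio 95/53, sense −
mesh 2 [91T→91T]: running ratio 95/53, sense +
mesh 3 [54T→67T]: running ratio 5130/3551, sense −
ω_out/ω_in = -5130/3551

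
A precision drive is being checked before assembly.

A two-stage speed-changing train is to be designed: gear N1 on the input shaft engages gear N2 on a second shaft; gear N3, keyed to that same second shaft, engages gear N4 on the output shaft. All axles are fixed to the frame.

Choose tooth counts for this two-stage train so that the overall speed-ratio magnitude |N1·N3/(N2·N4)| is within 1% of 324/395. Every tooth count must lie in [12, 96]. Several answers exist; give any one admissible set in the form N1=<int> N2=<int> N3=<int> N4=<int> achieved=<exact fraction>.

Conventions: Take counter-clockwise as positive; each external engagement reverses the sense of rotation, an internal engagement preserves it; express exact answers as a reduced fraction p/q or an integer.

N1=12 N2=15 N3=81 N4=79 achieved=324/395

topology: fixed-axis compound train — 2 stages, target 324/395
target = 324/395 in lowest terms: an exact hit needs N1·N3 = k·324 and N2·N4 = k·395 for one integer k, every count in [12, 96]; additionally prefer no 1:1 stage (N1 ≠ N2, N3 ≠ N4)
k = 1…2: no 1:1-free in-range split of k·324 and k·395 into factor pairs; take k = 3
k = 3: N1·N3 = 972 = 12·81, N2·N4 = 1185 = 15·79
achieved = 12·81/(15·79) = 324/395; |achieved − target| = 0 ≤ 81/9875 ✓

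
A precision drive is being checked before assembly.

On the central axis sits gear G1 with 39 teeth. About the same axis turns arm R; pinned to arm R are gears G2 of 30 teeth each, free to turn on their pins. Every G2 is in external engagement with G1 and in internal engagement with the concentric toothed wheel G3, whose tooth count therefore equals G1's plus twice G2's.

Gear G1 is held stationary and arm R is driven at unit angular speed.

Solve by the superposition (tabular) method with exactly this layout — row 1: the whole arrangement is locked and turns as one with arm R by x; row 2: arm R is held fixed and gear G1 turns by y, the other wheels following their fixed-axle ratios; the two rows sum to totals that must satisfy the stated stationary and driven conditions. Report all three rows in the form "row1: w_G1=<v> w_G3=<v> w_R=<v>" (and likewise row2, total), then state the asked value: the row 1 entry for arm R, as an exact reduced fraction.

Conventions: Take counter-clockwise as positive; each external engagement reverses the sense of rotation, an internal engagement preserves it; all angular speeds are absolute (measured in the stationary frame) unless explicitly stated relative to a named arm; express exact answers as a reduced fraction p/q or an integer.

row1: w_G1=1 w_G3=1 w_R=1
row2: w_G1=-1 w_G3=13/33 w_R=0
total: w_G1=0 w_G3=46/33 w_R=1
asked value: 1

planetary set (39T centre, 30T on arm, 99T internal) — Willis relation
superposition row 1 [locked train]: every member turns x
row 2 — arm fixed, fixed-axis ratios: sun y, ring −(39/99)·y, arm 0
boundary: total ω_sun = x + y = 0 and total ω_arm = x = 1  ⇒  y = -1, x = 1
row 2 ring = −(39/99)·(-1) = 13/33
totals (row 1 + row 2): sun 1 + (-1) = 0, ring 1 + 13/33 = 46/33, arm 1 + 0 = 1
asked cell (row1, arm) = 1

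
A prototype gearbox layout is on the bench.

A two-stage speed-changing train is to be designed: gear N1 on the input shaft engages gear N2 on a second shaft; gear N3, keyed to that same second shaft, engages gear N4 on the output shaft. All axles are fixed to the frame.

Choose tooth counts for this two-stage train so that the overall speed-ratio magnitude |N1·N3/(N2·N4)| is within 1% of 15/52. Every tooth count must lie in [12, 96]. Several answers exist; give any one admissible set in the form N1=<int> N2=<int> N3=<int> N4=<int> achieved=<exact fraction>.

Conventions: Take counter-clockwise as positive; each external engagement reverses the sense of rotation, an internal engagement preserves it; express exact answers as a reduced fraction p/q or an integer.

N1=12 N2=52 N3=15 N4=12 achieved=15/52

topology: fixed-axis compound train — 2 stages, target 15/52
target = 15/52 in lowest terms: an exact hit needs N1·N3 = k·15 and N2·N4 = k·52 for one integer k, every count in [12, 96]; additionally prefer no 1:1 stage (N1 ≠ N2, N3 ≠ N4)
k = 1…11: no 1:1-free in-range split of k·15 and k·52 into factor pairs; take k = 12
k = 12: N1·N3 = 180 = 12·15, N2·N4 = 624 = 52·12
achieved = 12·15/(52·12) = 15/52; |achieved − target| = 0 ≤ 3/1040 ✓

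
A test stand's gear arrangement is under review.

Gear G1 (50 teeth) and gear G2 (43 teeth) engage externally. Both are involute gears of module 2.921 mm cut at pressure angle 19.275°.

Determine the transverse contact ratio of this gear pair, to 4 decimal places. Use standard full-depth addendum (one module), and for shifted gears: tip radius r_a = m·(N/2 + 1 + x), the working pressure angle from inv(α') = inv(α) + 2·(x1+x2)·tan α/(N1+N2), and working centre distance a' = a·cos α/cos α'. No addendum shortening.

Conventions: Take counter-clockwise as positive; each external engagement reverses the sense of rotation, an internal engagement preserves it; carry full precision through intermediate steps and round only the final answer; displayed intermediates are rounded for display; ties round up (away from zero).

single-mesh involute tooth geometry (50T engaging 43T at module 2.921)
base radii: r_b1 = 68.931589, r_b2 = 59.281167
tip radii: r_a1 = 75.946000, r_a2 = 65.722500
no profile shift: α' = α, a' = a
action lengths: √(r_a1²−r_b1²) = 31.878377, √(r_a2²−r_b2²) = 28.375875
base pitch p_b = π·m·cos α = 8.662199
CR = (31.878377 + 28.375875 − 135.826500·sin 19.27500°)/8.662199 = 1.779869
contact ratio ≈ 1.7799

1.7799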